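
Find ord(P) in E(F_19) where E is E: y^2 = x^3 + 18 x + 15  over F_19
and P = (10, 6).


Compute successive multiples of P until we hit O:
  1P = (10, 6)
  2P = (3, 18)
  3P = (7, 16)
  4P = (11, 10)
  5P = (14, 16)
  6P = (6, 4)
  7P = (8, 14)
  8P = (17, 3)
  ... (continuing to 17P)
  17P = O

ord(P) = 17


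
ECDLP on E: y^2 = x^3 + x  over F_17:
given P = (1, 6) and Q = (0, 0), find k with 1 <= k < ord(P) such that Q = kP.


Enumerate multiples of P until we hit Q = (0, 0):
  1P = (1, 6)
  2P = (0, 0)
Match found at i = 2.

k = 2


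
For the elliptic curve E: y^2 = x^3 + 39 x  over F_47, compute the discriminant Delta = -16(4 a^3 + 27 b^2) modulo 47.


4 a^3 + 27 b^2 = 4*39^3 + 27*0^2 = 237276 + 0 = 237276
Delta = -16 * (237276) = -3796416
Delta mod 47 = 9

Delta = 9 (mod 47)


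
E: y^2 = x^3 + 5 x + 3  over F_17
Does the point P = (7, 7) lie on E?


Check whether y^2 = x^3 + 5 x + 3 (mod 17) for (x, y) = (7, 7).
LHS: y^2 = 7^2 mod 17 = 15
RHS: x^3 + 5 x + 3 = 7^3 + 5*7 + 3 mod 17 = 7
LHS != RHS

No, not on the curve


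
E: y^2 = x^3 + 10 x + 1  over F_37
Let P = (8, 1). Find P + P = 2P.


Doubling: s = (3 x1^2 + a) / (2 y1)
s = (3*8^2 + 10) / (2*1) mod 37 = 27
x3 = s^2 - 2 x1 mod 37 = 27^2 - 2*8 = 10
y3 = s (x1 - x3) - y1 mod 37 = 27 * (8 - 10) - 1 = 19

2P = (10, 19)


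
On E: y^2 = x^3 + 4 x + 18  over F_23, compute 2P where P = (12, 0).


k = 2 = 10_2 (binary, LSB first: 01)
Double-and-add from P = (12, 0):
  bit 0 = 0: acc unchanged = O
  bit 1 = 1: acc = O + O = O

2P = O


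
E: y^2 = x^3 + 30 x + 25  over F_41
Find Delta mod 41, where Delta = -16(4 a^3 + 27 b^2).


4 a^3 + 27 b^2 = 4*30^3 + 27*25^2 = 108000 + 16875 = 124875
Delta = -16 * (124875) = -1998000
Delta mod 41 = 12

Delta = 12 (mod 41)


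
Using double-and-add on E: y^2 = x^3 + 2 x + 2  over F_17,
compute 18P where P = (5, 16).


k = 18 = 10010_2 (binary, LSB first: 01001)
Double-and-add from P = (5, 16):
  bit 0 = 0: acc unchanged = O
  bit 1 = 1: acc = O + (6, 14) = (6, 14)
  bit 2 = 0: acc unchanged = (6, 14)
  bit 3 = 0: acc unchanged = (6, 14)
  bit 4 = 1: acc = (6, 14) + (10, 6) = (5, 1)

18P = (5, 1)


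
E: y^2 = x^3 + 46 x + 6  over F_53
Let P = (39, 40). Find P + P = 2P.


Doubling: s = (3 x1^2 + a) / (2 y1)
s = (3*39^2 + 46) / (2*40) mod 53 = 49
x3 = s^2 - 2 x1 mod 53 = 49^2 - 2*39 = 44
y3 = s (x1 - x3) - y1 mod 53 = 49 * (39 - 44) - 40 = 33

2P = (44, 33)


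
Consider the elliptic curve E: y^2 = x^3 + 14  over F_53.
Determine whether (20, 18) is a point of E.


Check whether y^2 = x^3 + 0 x + 14 (mod 53) for (x, y) = (20, 18).
LHS: y^2 = 18^2 mod 53 = 6
RHS: x^3 + 0 x + 14 = 20^3 + 0*20 + 14 mod 53 = 11
LHS != RHS

No, not on the curve


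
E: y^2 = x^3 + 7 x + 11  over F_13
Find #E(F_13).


For each x in F_13, count y with y^2 = x^3 + 7 x + 11 mod 13:
  x = 4: RHS = 12, y in [5, 8]  -> 2 point(s)
  x = 6: RHS = 9, y in [3, 10]  -> 2 point(s)
  x = 7: RHS = 0, y in [0]  -> 1 point(s)
  x = 9: RHS = 10, y in [6, 7]  -> 2 point(s)
  x = 12: RHS = 3, y in [4, 9]  -> 2 point(s)
Affine points: 9. Add the point at infinity: total = 10.

#E(F_13) = 10


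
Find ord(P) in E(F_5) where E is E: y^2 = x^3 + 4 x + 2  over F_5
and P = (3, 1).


Compute successive multiples of P until we hit O:
  1P = (3, 1)
  2P = (3, 4)
  3P = O

ord(P) = 3


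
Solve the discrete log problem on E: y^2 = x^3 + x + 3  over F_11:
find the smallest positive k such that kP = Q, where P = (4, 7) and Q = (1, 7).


Enumerate multiples of P until we hit Q = (1, 7):
  1P = (4, 7)
  2P = (7, 10)
  3P = (1, 7)
Match found at i = 3.

k = 3


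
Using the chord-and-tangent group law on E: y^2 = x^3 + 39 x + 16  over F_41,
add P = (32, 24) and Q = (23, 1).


P != Q, so use the chord formula.
s = (y2 - y1) / (x2 - x1) = (18) / (32) mod 41 = 39
x3 = s^2 - x1 - x2 mod 41 = 39^2 - 32 - 23 = 31
y3 = s (x1 - x3) - y1 mod 41 = 39 * (32 - 31) - 24 = 15

P + Q = (31, 15)


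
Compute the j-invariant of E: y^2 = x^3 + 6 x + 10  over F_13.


Delta = -16(4 a^3 + 27 b^2) mod 13 = 7
-1728 * (4 a)^3 = -1728 * (4*6)^3 mod 13 = 5
j = 5 * 7^(-1) mod 13 = 10

j = 10 (mod 13)


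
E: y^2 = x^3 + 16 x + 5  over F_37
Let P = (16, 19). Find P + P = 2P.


Doubling: s = (3 x1^2 + a) / (2 y1)
s = (3*16^2 + 16) / (2*19) mod 37 = 7
x3 = s^2 - 2 x1 mod 37 = 7^2 - 2*16 = 17
y3 = s (x1 - x3) - y1 mod 37 = 7 * (16 - 17) - 19 = 11

2P = (17, 11)


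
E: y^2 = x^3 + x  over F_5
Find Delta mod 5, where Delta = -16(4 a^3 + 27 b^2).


4 a^3 + 27 b^2 = 4*1^3 + 27*0^2 = 4 + 0 = 4
Delta = -16 * (4) = -64
Delta mod 5 = 1

Delta = 1 (mod 5)


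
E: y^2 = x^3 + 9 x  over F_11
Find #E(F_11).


For each x in F_11, count y with y^2 = x^3 + 9 x + 0 mod 11:
  x = 0: RHS = 0, y in [0]  -> 1 point(s)
  x = 2: RHS = 4, y in [2, 9]  -> 2 point(s)
  x = 4: RHS = 1, y in [1, 10]  -> 2 point(s)
  x = 5: RHS = 5, y in [4, 7]  -> 2 point(s)
  x = 8: RHS = 1, y in [1, 10]  -> 2 point(s)
  x = 10: RHS = 1, y in [1, 10]  -> 2 point(s)
Affine points: 11. Add the point at infinity: total = 12.

#E(F_11) = 12


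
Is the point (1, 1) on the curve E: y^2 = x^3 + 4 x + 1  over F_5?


Check whether y^2 = x^3 + 4 x + 1 (mod 5) for (x, y) = (1, 1).
LHS: y^2 = 1^2 mod 5 = 1
RHS: x^3 + 4 x + 1 = 1^3 + 4*1 + 1 mod 5 = 1
LHS = RHS

Yes, on the curve


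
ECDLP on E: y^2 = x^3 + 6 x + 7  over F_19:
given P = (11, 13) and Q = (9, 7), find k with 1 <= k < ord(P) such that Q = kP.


Enumerate multiples of P until we hit Q = (9, 7):
  1P = (11, 13)
  2P = (8, 4)
  3P = (9, 12)
  4P = (4, 0)
  5P = (9, 7)
Match found at i = 5.

k = 5


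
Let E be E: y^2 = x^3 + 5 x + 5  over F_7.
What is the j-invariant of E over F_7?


Delta = -16(4 a^3 + 27 b^2) mod 7 = 2
-1728 * (4 a)^3 = -1728 * (4*5)^3 mod 7 = 6
j = 6 * 2^(-1) mod 7 = 3

j = 3 (mod 7)


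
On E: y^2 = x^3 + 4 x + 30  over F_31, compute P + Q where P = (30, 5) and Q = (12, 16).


P != Q, so use the chord formula.
s = (y2 - y1) / (x2 - x1) = (11) / (13) mod 31 = 8
x3 = s^2 - x1 - x2 mod 31 = 8^2 - 30 - 12 = 22
y3 = s (x1 - x3) - y1 mod 31 = 8 * (30 - 22) - 5 = 28

P + Q = (22, 28)


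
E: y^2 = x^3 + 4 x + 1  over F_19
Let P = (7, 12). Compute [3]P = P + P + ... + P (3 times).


k = 3 = 11_2 (binary, LSB first: 11)
Double-and-add from P = (7, 12):
  bit 0 = 1: acc = O + (7, 12) = (7, 12)
  bit 1 = 1: acc = (7, 12) + (2, 6) = (16, 0)

3P = (16, 0)


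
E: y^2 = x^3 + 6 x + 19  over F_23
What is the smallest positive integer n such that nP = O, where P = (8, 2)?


Compute successive multiples of P until we hit O:
  1P = (8, 2)
  2P = (2, 19)
  3P = (14, 15)
  4P = (14, 8)
  5P = (2, 4)
  6P = (8, 21)
  7P = O

ord(P) = 7


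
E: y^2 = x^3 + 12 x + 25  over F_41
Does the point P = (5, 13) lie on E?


Check whether y^2 = x^3 + 12 x + 25 (mod 41) for (x, y) = (5, 13).
LHS: y^2 = 13^2 mod 41 = 5
RHS: x^3 + 12 x + 25 = 5^3 + 12*5 + 25 mod 41 = 5
LHS = RHS

Yes, on the curve


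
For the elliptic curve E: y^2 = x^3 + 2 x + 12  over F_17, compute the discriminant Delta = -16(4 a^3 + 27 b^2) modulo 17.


4 a^3 + 27 b^2 = 4*2^3 + 27*12^2 = 32 + 3888 = 3920
Delta = -16 * (3920) = -62720
Delta mod 17 = 10

Delta = 10 (mod 17)


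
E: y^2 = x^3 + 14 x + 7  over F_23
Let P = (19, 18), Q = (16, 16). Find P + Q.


P != Q, so use the chord formula.
s = (y2 - y1) / (x2 - x1) = (21) / (20) mod 23 = 16
x3 = s^2 - x1 - x2 mod 23 = 16^2 - 19 - 16 = 14
y3 = s (x1 - x3) - y1 mod 23 = 16 * (19 - 14) - 18 = 16

P + Q = (14, 16)


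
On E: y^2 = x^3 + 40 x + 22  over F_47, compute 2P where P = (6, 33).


Doubling: s = (3 x1^2 + a) / (2 y1)
s = (3*6^2 + 40) / (2*33) mod 47 = 35
x3 = s^2 - 2 x1 mod 47 = 35^2 - 2*6 = 38
y3 = s (x1 - x3) - y1 mod 47 = 35 * (6 - 38) - 33 = 22

2P = (38, 22)


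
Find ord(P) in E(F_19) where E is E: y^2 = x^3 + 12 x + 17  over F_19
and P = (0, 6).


Compute successive multiples of P until we hit O:
  1P = (0, 6)
  2P = (1, 12)
  3P = (16, 12)
  4P = (7, 8)
  5P = (2, 7)
  6P = (3, 2)
  7P = (3, 17)
  8P = (2, 12)
  ... (continuing to 13P)
  13P = O

ord(P) = 13


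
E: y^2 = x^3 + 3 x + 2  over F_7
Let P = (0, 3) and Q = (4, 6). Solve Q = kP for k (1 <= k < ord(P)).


Enumerate multiples of P until we hit Q = (4, 6):
  1P = (0, 3)
  2P = (2, 3)
  3P = (5, 4)
  4P = (4, 6)
Match found at i = 4.

k = 4


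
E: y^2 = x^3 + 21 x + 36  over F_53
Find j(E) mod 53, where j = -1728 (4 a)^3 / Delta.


Delta = -16(4 a^3 + 27 b^2) mod 53 = 15
-1728 * (4 a)^3 = -1728 * (4*21)^3 mod 53 = 52
j = 52 * 15^(-1) mod 53 = 7

j = 7 (mod 53)


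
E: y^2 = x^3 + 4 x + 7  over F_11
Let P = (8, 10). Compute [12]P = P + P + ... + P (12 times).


k = 12 = 1100_2 (binary, LSB first: 0011)
Double-and-add from P = (8, 10):
  bit 0 = 0: acc unchanged = O
  bit 1 = 0: acc unchanged = O
  bit 2 = 1: acc = O + (1, 10) = (1, 10)
  bit 3 = 1: acc = (1, 10) + (2, 10) = (8, 1)

12P = (8, 1)


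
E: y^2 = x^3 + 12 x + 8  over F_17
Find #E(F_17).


For each x in F_17, count y with y^2 = x^3 + 12 x + 8 mod 17:
  x = 0: RHS = 8, y in [5, 12]  -> 2 point(s)
  x = 1: RHS = 4, y in [2, 15]  -> 2 point(s)
  x = 4: RHS = 1, y in [1, 16]  -> 2 point(s)
  x = 8: RHS = 4, y in [2, 15]  -> 2 point(s)
  x = 11: RHS = 9, y in [3, 14]  -> 2 point(s)
  x = 13: RHS = 15, y in [7, 10]  -> 2 point(s)
  x = 14: RHS = 13, y in [8, 9]  -> 2 point(s)
Affine points: 14. Add the point at infinity: total = 15.

#E(F_17) = 15


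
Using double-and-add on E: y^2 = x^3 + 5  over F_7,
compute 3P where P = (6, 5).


k = 3 = 11_2 (binary, LSB first: 11)
Double-and-add from P = (6, 5):
  bit 0 = 1: acc = O + (6, 5) = (6, 5)
  bit 1 = 1: acc = (6, 5) + (3, 5) = (5, 2)

3P = (5, 2)


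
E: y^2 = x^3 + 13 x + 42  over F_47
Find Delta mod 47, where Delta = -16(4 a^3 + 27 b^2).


4 a^3 + 27 b^2 = 4*13^3 + 27*42^2 = 8788 + 47628 = 56416
Delta = -16 * (56416) = -902656
Delta mod 47 = 26

Delta = 26 (mod 47)


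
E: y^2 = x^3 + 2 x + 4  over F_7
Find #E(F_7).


For each x in F_7, count y with y^2 = x^3 + 2 x + 4 mod 7:
  x = 0: RHS = 4, y in [2, 5]  -> 2 point(s)
  x = 1: RHS = 0, y in [0]  -> 1 point(s)
  x = 2: RHS = 2, y in [3, 4]  -> 2 point(s)
  x = 3: RHS = 2, y in [3, 4]  -> 2 point(s)
  x = 6: RHS = 1, y in [1, 6]  -> 2 point(s)
Affine points: 9. Add the point at infinity: total = 10.

#E(F_7) = 10


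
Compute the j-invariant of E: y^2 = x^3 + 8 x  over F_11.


Delta = -16(4 a^3 + 27 b^2) mod 11 = 1
-1728 * (4 a)^3 = -1728 * (4*8)^3 mod 11 = 1
j = 1 * 1^(-1) mod 11 = 1

j = 1 (mod 11)


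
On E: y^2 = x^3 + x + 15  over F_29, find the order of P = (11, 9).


Compute successive multiples of P until we hit O:
  1P = (11, 9)
  2P = (6, 18)
  3P = (28, 10)
  4P = (18, 23)
  5P = (4, 5)
  6P = (9, 17)
  7P = (25, 18)
  8P = (27, 18)
  ... (continuing to 17P)
  17P = O

ord(P) = 17


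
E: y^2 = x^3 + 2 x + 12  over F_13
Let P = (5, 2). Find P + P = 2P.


Doubling: s = (3 x1^2 + a) / (2 y1)
s = (3*5^2 + 2) / (2*2) mod 13 = 3
x3 = s^2 - 2 x1 mod 13 = 3^2 - 2*5 = 12
y3 = s (x1 - x3) - y1 mod 13 = 3 * (5 - 12) - 2 = 3

2P = (12, 3)


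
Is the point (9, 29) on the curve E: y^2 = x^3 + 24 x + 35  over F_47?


Check whether y^2 = x^3 + 24 x + 35 (mod 47) for (x, y) = (9, 29).
LHS: y^2 = 29^2 mod 47 = 42
RHS: x^3 + 24 x + 35 = 9^3 + 24*9 + 35 mod 47 = 40
LHS != RHS

No, not on the curve


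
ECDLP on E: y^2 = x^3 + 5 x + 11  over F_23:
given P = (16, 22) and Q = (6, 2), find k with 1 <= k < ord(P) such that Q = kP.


Enumerate multiples of P until we hit Q = (6, 2):
  1P = (16, 22)
  2P = (17, 8)
  3P = (2, 12)
  4P = (21, 4)
  5P = (10, 7)
  6P = (9, 7)
  7P = (4, 7)
  8P = (6, 2)
Match found at i = 8.

k = 8


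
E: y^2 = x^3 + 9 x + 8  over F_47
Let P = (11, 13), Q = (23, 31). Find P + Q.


P != Q, so use the chord formula.
s = (y2 - y1) / (x2 - x1) = (18) / (12) mod 47 = 25
x3 = s^2 - x1 - x2 mod 47 = 25^2 - 11 - 23 = 27
y3 = s (x1 - x3) - y1 mod 47 = 25 * (11 - 27) - 13 = 10

P + Q = (27, 10)


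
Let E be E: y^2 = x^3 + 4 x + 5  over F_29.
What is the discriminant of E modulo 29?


4 a^3 + 27 b^2 = 4*4^3 + 27*5^2 = 256 + 675 = 931
Delta = -16 * (931) = -14896
Delta mod 29 = 10

Delta = 10 (mod 29)


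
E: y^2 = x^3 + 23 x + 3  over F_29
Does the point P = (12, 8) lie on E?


Check whether y^2 = x^3 + 23 x + 3 (mod 29) for (x, y) = (12, 8).
LHS: y^2 = 8^2 mod 29 = 6
RHS: x^3 + 23 x + 3 = 12^3 + 23*12 + 3 mod 29 = 6
LHS = RHS

Yes, on the curve


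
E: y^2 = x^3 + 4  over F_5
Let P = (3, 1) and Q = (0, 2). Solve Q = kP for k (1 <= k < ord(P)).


Enumerate multiples of P until we hit Q = (0, 2):
  1P = (3, 1)
  2P = (0, 2)
Match found at i = 2.

k = 2


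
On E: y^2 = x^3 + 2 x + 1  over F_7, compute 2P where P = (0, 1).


k = 2 = 10_2 (binary, LSB first: 01)
Double-and-add from P = (0, 1):
  bit 0 = 0: acc unchanged = O
  bit 1 = 1: acc = O + (1, 5) = (1, 5)

2P = (1, 5)


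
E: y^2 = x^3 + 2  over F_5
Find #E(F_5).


For each x in F_5, count y with y^2 = x^3 + 0 x + 2 mod 5:
  x = 2: RHS = 0, y in [0]  -> 1 point(s)
  x = 3: RHS = 4, y in [2, 3]  -> 2 point(s)
  x = 4: RHS = 1, y in [1, 4]  -> 2 point(s)
Affine points: 5. Add the point at infinity: total = 6.

#E(F_5) = 6


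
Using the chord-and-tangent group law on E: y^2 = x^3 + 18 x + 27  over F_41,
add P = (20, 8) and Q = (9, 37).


P != Q, so use the chord formula.
s = (y2 - y1) / (x2 - x1) = (29) / (30) mod 41 = 16
x3 = s^2 - x1 - x2 mod 41 = 16^2 - 20 - 9 = 22
y3 = s (x1 - x3) - y1 mod 41 = 16 * (20 - 22) - 8 = 1

P + Q = (22, 1)


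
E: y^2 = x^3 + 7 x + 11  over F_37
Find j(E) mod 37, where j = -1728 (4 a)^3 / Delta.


Delta = -16(4 a^3 + 27 b^2) mod 37 = 35
-1728 * (4 a)^3 = -1728 * (4*7)^3 mod 37 = 10
j = 10 * 35^(-1) mod 37 = 32

j = 32 (mod 37)


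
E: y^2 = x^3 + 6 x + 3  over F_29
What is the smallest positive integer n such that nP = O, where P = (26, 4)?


Compute successive multiples of P until we hit O:
  1P = (26, 4)
  2P = (28, 24)
  3P = (17, 28)
  4P = (6, 20)
  5P = (22, 16)
  6P = (19, 4)
  7P = (13, 25)
  8P = (12, 18)
  ... (continuing to 27P)
  27P = O

ord(P) = 27


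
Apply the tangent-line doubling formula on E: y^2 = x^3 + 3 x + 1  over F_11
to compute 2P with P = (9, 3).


Doubling: s = (3 x1^2 + a) / (2 y1)
s = (3*9^2 + 3) / (2*3) mod 11 = 8
x3 = s^2 - 2 x1 mod 11 = 8^2 - 2*9 = 2
y3 = s (x1 - x3) - y1 mod 11 = 8 * (9 - 2) - 3 = 9

2P = (2, 9)


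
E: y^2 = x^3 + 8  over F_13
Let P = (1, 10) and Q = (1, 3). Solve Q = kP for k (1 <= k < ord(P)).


Enumerate multiples of P until we hit Q = (1, 3):
  1P = (1, 10)
  2P = (8, 0)
  3P = (1, 3)
Match found at i = 3.

k = 3


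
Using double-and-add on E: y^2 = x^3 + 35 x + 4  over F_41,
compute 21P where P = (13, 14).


k = 21 = 10101_2 (binary, LSB first: 10101)
Double-and-add from P = (13, 14):
  bit 0 = 1: acc = O + (13, 14) = (13, 14)
  bit 1 = 0: acc unchanged = (13, 14)
  bit 2 = 1: acc = (13, 14) + (38, 35) = (30, 16)
  bit 3 = 0: acc unchanged = (30, 16)
  bit 4 = 1: acc = (30, 16) + (7, 31) = (40, 3)

21P = (40, 3)


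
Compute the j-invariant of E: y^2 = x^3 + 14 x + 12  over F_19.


Delta = -16(4 a^3 + 27 b^2) mod 19 = 18
-1728 * (4 a)^3 = -1728 * (4*14)^3 mod 19 = 18
j = 18 * 18^(-1) mod 19 = 1

j = 1 (mod 19)


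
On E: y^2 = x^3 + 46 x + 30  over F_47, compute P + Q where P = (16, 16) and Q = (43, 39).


P != Q, so use the chord formula.
s = (y2 - y1) / (x2 - x1) = (23) / (27) mod 47 = 20
x3 = s^2 - x1 - x2 mod 47 = 20^2 - 16 - 43 = 12
y3 = s (x1 - x3) - y1 mod 47 = 20 * (16 - 12) - 16 = 17

P + Q = (12, 17)


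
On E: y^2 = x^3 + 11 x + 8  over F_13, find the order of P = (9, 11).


Compute successive multiples of P until we hit O:
  1P = (9, 11)
  2P = (7, 5)
  3P = (6, 11)
  4P = (11, 2)
  5P = (10, 0)
  6P = (11, 11)
  7P = (6, 2)
  8P = (7, 8)
  ... (continuing to 10P)
  10P = O

ord(P) = 10


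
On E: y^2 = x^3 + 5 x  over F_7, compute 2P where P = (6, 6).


Doubling: s = (3 x1^2 + a) / (2 y1)
s = (3*6^2 + 5) / (2*6) mod 7 = 3
x3 = s^2 - 2 x1 mod 7 = 3^2 - 2*6 = 4
y3 = s (x1 - x3) - y1 mod 7 = 3 * (6 - 4) - 6 = 0

2P = (4, 0)


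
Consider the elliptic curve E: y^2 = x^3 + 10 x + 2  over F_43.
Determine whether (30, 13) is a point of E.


Check whether y^2 = x^3 + 10 x + 2 (mod 43) for (x, y) = (30, 13).
LHS: y^2 = 13^2 mod 43 = 40
RHS: x^3 + 10 x + 2 = 30^3 + 10*30 + 2 mod 43 = 40
LHS = RHS

Yes, on the curve


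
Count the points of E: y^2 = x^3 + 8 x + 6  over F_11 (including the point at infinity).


For each x in F_11, count y with y^2 = x^3 + 8 x + 6 mod 11:
  x = 1: RHS = 4, y in [2, 9]  -> 2 point(s)
  x = 4: RHS = 3, y in [5, 6]  -> 2 point(s)
  x = 7: RHS = 9, y in [3, 8]  -> 2 point(s)
  x = 9: RHS = 4, y in [2, 9]  -> 2 point(s)
Affine points: 8. Add the point at infinity: total = 9.

#E(F_11) = 9


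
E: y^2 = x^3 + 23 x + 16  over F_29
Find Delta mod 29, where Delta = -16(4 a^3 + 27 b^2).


4 a^3 + 27 b^2 = 4*23^3 + 27*16^2 = 48668 + 6912 = 55580
Delta = -16 * (55580) = -889280
Delta mod 29 = 5

Delta = 5 (mod 29)


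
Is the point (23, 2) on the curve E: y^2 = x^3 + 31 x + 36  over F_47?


Check whether y^2 = x^3 + 31 x + 36 (mod 47) for (x, y) = (23, 2).
LHS: y^2 = 2^2 mod 47 = 4
RHS: x^3 + 31 x + 36 = 23^3 + 31*23 + 36 mod 47 = 38
LHS != RHS

No, not on the curve


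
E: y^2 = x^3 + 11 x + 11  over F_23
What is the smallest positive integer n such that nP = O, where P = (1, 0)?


Compute successive multiples of P until we hit O:
  1P = (1, 0)
  2P = O

ord(P) = 2


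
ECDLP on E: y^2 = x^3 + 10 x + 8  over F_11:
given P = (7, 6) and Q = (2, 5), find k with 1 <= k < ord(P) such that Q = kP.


Enumerate multiples of P until we hit Q = (2, 5):
  1P = (7, 6)
  2P = (6, 8)
  3P = (2, 6)
  4P = (2, 5)
Match found at i = 4.

k = 4


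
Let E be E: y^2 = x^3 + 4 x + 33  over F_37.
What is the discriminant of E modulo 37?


4 a^3 + 27 b^2 = 4*4^3 + 27*33^2 = 256 + 29403 = 29659
Delta = -16 * (29659) = -474544
Delta mod 37 = 18

Delta = 18 (mod 37)


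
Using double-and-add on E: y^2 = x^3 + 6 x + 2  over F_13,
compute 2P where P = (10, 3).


k = 2 = 10_2 (binary, LSB first: 01)
Double-and-add from P = (10, 3):
  bit 0 = 0: acc unchanged = O
  bit 1 = 1: acc = O + (7, 7) = (7, 7)

2P = (7, 7)


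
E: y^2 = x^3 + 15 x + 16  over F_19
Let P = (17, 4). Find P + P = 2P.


Doubling: s = (3 x1^2 + a) / (2 y1)
s = (3*17^2 + 15) / (2*4) mod 19 = 1
x3 = s^2 - 2 x1 mod 19 = 1^2 - 2*17 = 5
y3 = s (x1 - x3) - y1 mod 19 = 1 * (17 - 5) - 4 = 8

2P = (5, 8)


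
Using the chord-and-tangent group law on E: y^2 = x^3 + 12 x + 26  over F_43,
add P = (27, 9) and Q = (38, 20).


P != Q, so use the chord formula.
s = (y2 - y1) / (x2 - x1) = (11) / (11) mod 43 = 1
x3 = s^2 - x1 - x2 mod 43 = 1^2 - 27 - 38 = 22
y3 = s (x1 - x3) - y1 mod 43 = 1 * (27 - 22) - 9 = 39

P + Q = (22, 39)


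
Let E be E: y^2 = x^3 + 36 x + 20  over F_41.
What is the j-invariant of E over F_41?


Delta = -16(4 a^3 + 27 b^2) mod 41 = 20
-1728 * (4 a)^3 = -1728 * (4*36)^3 mod 41 = 30
j = 30 * 20^(-1) mod 41 = 22

j = 22 (mod 41)


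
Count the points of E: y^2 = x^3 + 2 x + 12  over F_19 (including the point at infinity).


For each x in F_19, count y with y^2 = x^3 + 2 x + 12 mod 19:
  x = 2: RHS = 5, y in [9, 10]  -> 2 point(s)
  x = 3: RHS = 7, y in [8, 11]  -> 2 point(s)
  x = 10: RHS = 6, y in [5, 14]  -> 2 point(s)
  x = 11: RHS = 16, y in [4, 15]  -> 2 point(s)
  x = 12: RHS = 16, y in [4, 15]  -> 2 point(s)
  x = 15: RHS = 16, y in [4, 15]  -> 2 point(s)
  x = 16: RHS = 17, y in [6, 13]  -> 2 point(s)
  x = 17: RHS = 0, y in [0]  -> 1 point(s)
  x = 18: RHS = 9, y in [3, 16]  -> 2 point(s)
Affine points: 17. Add the point at infinity: total = 18.

#E(F_19) = 18


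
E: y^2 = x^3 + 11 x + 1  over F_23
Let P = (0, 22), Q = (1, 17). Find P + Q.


P != Q, so use the chord formula.
s = (y2 - y1) / (x2 - x1) = (18) / (1) mod 23 = 18
x3 = s^2 - x1 - x2 mod 23 = 18^2 - 0 - 1 = 1
y3 = s (x1 - x3) - y1 mod 23 = 18 * (0 - 1) - 22 = 6

P + Q = (1, 6)


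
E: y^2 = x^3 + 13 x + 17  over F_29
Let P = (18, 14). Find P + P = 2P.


Doubling: s = (3 x1^2 + a) / (2 y1)
s = (3*18^2 + 13) / (2*14) mod 29 = 1
x3 = s^2 - 2 x1 mod 29 = 1^2 - 2*18 = 23
y3 = s (x1 - x3) - y1 mod 29 = 1 * (18 - 23) - 14 = 10

2P = (23, 10)


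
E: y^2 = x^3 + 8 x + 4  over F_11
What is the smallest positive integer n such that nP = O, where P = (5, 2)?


Compute successive multiples of P until we hit O:
  1P = (5, 2)
  2P = (6, 2)
  3P = (0, 9)
  4P = (4, 1)
  5P = (3, 0)
  6P = (4, 10)
  7P = (0, 2)
  8P = (6, 9)
  ... (continuing to 10P)
  10P = O

ord(P) = 10


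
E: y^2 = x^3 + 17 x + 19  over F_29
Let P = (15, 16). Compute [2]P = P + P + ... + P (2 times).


k = 2 = 10_2 (binary, LSB first: 01)
Double-and-add from P = (15, 16):
  bit 0 = 0: acc unchanged = O
  bit 1 = 1: acc = O + (4, 8) = (4, 8)

2P = (4, 8)


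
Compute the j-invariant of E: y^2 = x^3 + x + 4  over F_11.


Delta = -16(4 a^3 + 27 b^2) mod 11 = 9
-1728 * (4 a)^3 = -1728 * (4*1)^3 mod 11 = 2
j = 2 * 9^(-1) mod 11 = 10

j = 10 (mod 11)


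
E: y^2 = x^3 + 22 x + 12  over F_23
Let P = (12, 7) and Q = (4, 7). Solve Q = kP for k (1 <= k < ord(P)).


Enumerate multiples of P until we hit Q = (4, 7):
  1P = (12, 7)
  2P = (2, 15)
  3P = (17, 20)
  4P = (21, 11)
  5P = (22, 9)
  6P = (1, 9)
  7P = (3, 6)
  8P = (10, 6)
  9P = (7, 7)
  10P = (4, 16)
  11P = (0, 14)
  12P = (0, 9)
  13P = (4, 7)
Match found at i = 13.

k = 13


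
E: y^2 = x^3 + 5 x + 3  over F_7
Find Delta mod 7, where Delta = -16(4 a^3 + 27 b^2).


4 a^3 + 27 b^2 = 4*5^3 + 27*3^2 = 500 + 243 = 743
Delta = -16 * (743) = -11888
Delta mod 7 = 5

Delta = 5 (mod 7)


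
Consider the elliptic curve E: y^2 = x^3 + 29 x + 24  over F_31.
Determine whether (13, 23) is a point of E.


Check whether y^2 = x^3 + 29 x + 24 (mod 31) for (x, y) = (13, 23).
LHS: y^2 = 23^2 mod 31 = 2
RHS: x^3 + 29 x + 24 = 13^3 + 29*13 + 24 mod 31 = 25
LHS != RHS

No, not on the curve


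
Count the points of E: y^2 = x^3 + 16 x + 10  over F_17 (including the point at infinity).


For each x in F_17, count y with y^2 = x^3 + 16 x + 10 mod 17:
  x = 2: RHS = 16, y in [4, 13]  -> 2 point(s)
  x = 3: RHS = 0, y in [0]  -> 1 point(s)
  x = 4: RHS = 2, y in [6, 11]  -> 2 point(s)
  x = 6: RHS = 16, y in [4, 13]  -> 2 point(s)
  x = 8: RHS = 4, y in [2, 15]  -> 2 point(s)
  x = 9: RHS = 16, y in [4, 13]  -> 2 point(s)
  x = 11: RHS = 4, y in [2, 15]  -> 2 point(s)
  x = 12: RHS = 9, y in [3, 14]  -> 2 point(s)
  x = 13: RHS = 1, y in [1, 16]  -> 2 point(s)
  x = 15: RHS = 4, y in [2, 15]  -> 2 point(s)
Affine points: 19. Add the point at infinity: total = 20.

#E(F_17) = 20


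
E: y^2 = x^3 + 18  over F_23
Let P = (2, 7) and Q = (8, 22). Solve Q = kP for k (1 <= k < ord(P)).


Enumerate multiples of P until we hit Q = (8, 22):
  1P = (2, 7)
  2P = (8, 1)
  3P = (14, 5)
  4P = (0, 8)
  5P = (4, 17)
  6P = (19, 0)
  7P = (4, 6)
  8P = (0, 15)
  9P = (14, 18)
  10P = (8, 22)
Match found at i = 10.

k = 10


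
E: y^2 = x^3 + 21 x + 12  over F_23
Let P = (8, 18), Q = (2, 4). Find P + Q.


P != Q, so use the chord formula.
s = (y2 - y1) / (x2 - x1) = (9) / (17) mod 23 = 10
x3 = s^2 - x1 - x2 mod 23 = 10^2 - 8 - 2 = 21
y3 = s (x1 - x3) - y1 mod 23 = 10 * (8 - 21) - 18 = 13

P + Q = (21, 13)


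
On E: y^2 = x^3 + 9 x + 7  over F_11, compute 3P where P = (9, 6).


k = 3 = 11_2 (binary, LSB first: 11)
Double-and-add from P = (9, 6):
  bit 0 = 1: acc = O + (9, 6) = (9, 6)
  bit 1 = 1: acc = (9, 6) + (5, 1) = (2, 0)

3P = (2, 0)


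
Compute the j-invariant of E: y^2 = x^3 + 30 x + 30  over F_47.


Delta = -16(4 a^3 + 27 b^2) mod 47 = 33
-1728 * (4 a)^3 = -1728 * (4*30)^3 mod 47 = 25
j = 25 * 33^(-1) mod 47 = 15

j = 15 (mod 47)


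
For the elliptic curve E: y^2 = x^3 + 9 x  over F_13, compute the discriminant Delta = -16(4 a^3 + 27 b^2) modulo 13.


4 a^3 + 27 b^2 = 4*9^3 + 27*0^2 = 2916 + 0 = 2916
Delta = -16 * (2916) = -46656
Delta mod 13 = 1

Delta = 1 (mod 13)


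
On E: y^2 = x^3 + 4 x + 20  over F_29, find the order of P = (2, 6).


Compute successive multiples of P until we hit O:
  1P = (2, 6)
  2P = (1, 5)
  3P = (27, 27)
  4P = (4, 19)
  5P = (0, 7)
  6P = (20, 3)
  7P = (3, 28)
  8P = (15, 27)
  ... (continuing to 37P)
  37P = O

ord(P) = 37


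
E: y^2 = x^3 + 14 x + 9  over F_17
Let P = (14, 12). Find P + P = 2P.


Doubling: s = (3 x1^2 + a) / (2 y1)
s = (3*14^2 + 14) / (2*12) mod 17 = 1
x3 = s^2 - 2 x1 mod 17 = 1^2 - 2*14 = 7
y3 = s (x1 - x3) - y1 mod 17 = 1 * (14 - 7) - 12 = 12

2P = (7, 12)


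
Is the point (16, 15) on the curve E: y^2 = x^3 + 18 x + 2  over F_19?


Check whether y^2 = x^3 + 18 x + 2 (mod 19) for (x, y) = (16, 15).
LHS: y^2 = 15^2 mod 19 = 16
RHS: x^3 + 18 x + 2 = 16^3 + 18*16 + 2 mod 19 = 16
LHS = RHS

Yes, on the curve


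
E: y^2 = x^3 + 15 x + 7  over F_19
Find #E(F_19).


For each x in F_19, count y with y^2 = x^3 + 15 x + 7 mod 19:
  x = 0: RHS = 7, y in [8, 11]  -> 2 point(s)
  x = 1: RHS = 4, y in [2, 17]  -> 2 point(s)
  x = 2: RHS = 7, y in [8, 11]  -> 2 point(s)
  x = 4: RHS = 17, y in [6, 13]  -> 2 point(s)
  x = 5: RHS = 17, y in [6, 13]  -> 2 point(s)
  x = 6: RHS = 9, y in [3, 16]  -> 2 point(s)
  x = 9: RHS = 16, y in [4, 15]  -> 2 point(s)
  x = 10: RHS = 17, y in [6, 13]  -> 2 point(s)
  x = 13: RHS = 5, y in [9, 10]  -> 2 point(s)
  x = 14: RHS = 16, y in [4, 15]  -> 2 point(s)
  x = 15: RHS = 16, y in [4, 15]  -> 2 point(s)
  x = 16: RHS = 11, y in [7, 12]  -> 2 point(s)
  x = 17: RHS = 7, y in [8, 11]  -> 2 point(s)
Affine points: 26. Add the point at infinity: total = 27.

#E(F_19) = 27


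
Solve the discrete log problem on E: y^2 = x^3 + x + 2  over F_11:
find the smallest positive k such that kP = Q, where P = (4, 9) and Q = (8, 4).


Enumerate multiples of P until we hit Q = (8, 4):
  1P = (4, 9)
  2P = (8, 7)
  3P = (2, 1)
  4P = (10, 0)
  5P = (2, 10)
  6P = (8, 4)
Match found at i = 6.

k = 6


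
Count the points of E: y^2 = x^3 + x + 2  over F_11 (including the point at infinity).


For each x in F_11, count y with y^2 = x^3 + 1 x + 2 mod 11:
  x = 1: RHS = 4, y in [2, 9]  -> 2 point(s)
  x = 2: RHS = 1, y in [1, 10]  -> 2 point(s)
  x = 4: RHS = 4, y in [2, 9]  -> 2 point(s)
  x = 5: RHS = 0, y in [0]  -> 1 point(s)
  x = 6: RHS = 4, y in [2, 9]  -> 2 point(s)
  x = 7: RHS = 0, y in [0]  -> 1 point(s)
  x = 8: RHS = 5, y in [4, 7]  -> 2 point(s)
  x = 9: RHS = 3, y in [5, 6]  -> 2 point(s)
  x = 10: RHS = 0, y in [0]  -> 1 point(s)
Affine points: 15. Add the point at infinity: total = 16.

#E(F_11) = 16


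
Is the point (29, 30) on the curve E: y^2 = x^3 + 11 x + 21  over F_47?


Check whether y^2 = x^3 + 11 x + 21 (mod 47) for (x, y) = (29, 30).
LHS: y^2 = 30^2 mod 47 = 7
RHS: x^3 + 11 x + 21 = 29^3 + 11*29 + 21 mod 47 = 7
LHS = RHS

Yes, on the curve


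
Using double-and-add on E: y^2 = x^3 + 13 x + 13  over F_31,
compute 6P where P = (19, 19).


k = 6 = 110_2 (binary, LSB first: 011)
Double-and-add from P = (19, 19):
  bit 0 = 0: acc unchanged = O
  bit 1 = 1: acc = O + (29, 14) = (29, 14)
  bit 2 = 1: acc = (29, 14) + (8, 28) = (22, 2)

6P = (22, 2)


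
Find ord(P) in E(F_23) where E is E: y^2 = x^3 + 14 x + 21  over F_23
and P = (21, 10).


Compute successive multiples of P until we hit O:
  1P = (21, 10)
  2P = (5, 20)
  3P = (15, 15)
  4P = (19, 19)
  5P = (9, 5)
  6P = (1, 6)
  7P = (13, 10)
  8P = (12, 13)
  ... (continuing to 25P)
  25P = O

ord(P) = 25


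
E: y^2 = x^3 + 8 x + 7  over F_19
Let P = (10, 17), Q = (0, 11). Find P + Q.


P != Q, so use the chord formula.
s = (y2 - y1) / (x2 - x1) = (13) / (9) mod 19 = 12
x3 = s^2 - x1 - x2 mod 19 = 12^2 - 10 - 0 = 1
y3 = s (x1 - x3) - y1 mod 19 = 12 * (10 - 1) - 17 = 15

P + Q = (1, 15)


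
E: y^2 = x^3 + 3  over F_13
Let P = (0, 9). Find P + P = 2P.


Doubling: s = (3 x1^2 + a) / (2 y1)
s = (3*0^2 + 0) / (2*9) mod 13 = 0
x3 = s^2 - 2 x1 mod 13 = 0^2 - 2*0 = 0
y3 = s (x1 - x3) - y1 mod 13 = 0 * (0 - 0) - 9 = 4

2P = (0, 4)


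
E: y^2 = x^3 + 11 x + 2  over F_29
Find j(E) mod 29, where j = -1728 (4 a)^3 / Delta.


Delta = -16(4 a^3 + 27 b^2) mod 29 = 1
-1728 * (4 a)^3 = -1728 * (4*11)^3 mod 29 = 16
j = 16 * 1^(-1) mod 29 = 16

j = 16 (mod 29)


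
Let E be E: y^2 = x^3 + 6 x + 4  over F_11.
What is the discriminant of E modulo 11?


4 a^3 + 27 b^2 = 4*6^3 + 27*4^2 = 864 + 432 = 1296
Delta = -16 * (1296) = -20736
Delta mod 11 = 10

Delta = 10 (mod 11)


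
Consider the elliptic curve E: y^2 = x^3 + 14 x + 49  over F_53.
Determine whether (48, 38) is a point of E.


Check whether y^2 = x^3 + 14 x + 49 (mod 53) for (x, y) = (48, 38).
LHS: y^2 = 38^2 mod 53 = 13
RHS: x^3 + 14 x + 49 = 48^3 + 14*48 + 49 mod 53 = 13
LHS = RHS

Yes, on the curve


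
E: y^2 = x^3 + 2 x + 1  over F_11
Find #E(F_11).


For each x in F_11, count y with y^2 = x^3 + 2 x + 1 mod 11:
  x = 0: RHS = 1, y in [1, 10]  -> 2 point(s)
  x = 1: RHS = 4, y in [2, 9]  -> 2 point(s)
  x = 3: RHS = 1, y in [1, 10]  -> 2 point(s)
  x = 5: RHS = 4, y in [2, 9]  -> 2 point(s)
  x = 6: RHS = 9, y in [3, 8]  -> 2 point(s)
  x = 8: RHS = 1, y in [1, 10]  -> 2 point(s)
  x = 9: RHS = 0, y in [0]  -> 1 point(s)
  x = 10: RHS = 9, y in [3, 8]  -> 2 point(s)
Affine points: 15. Add the point at infinity: total = 16.

#E(F_11) = 16


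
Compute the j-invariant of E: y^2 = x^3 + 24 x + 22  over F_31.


Delta = -16(4 a^3 + 27 b^2) mod 31 = 11
-1728 * (4 a)^3 = -1728 * (4*24)^3 mod 31 = 30
j = 30 * 11^(-1) mod 31 = 14

j = 14 (mod 31)


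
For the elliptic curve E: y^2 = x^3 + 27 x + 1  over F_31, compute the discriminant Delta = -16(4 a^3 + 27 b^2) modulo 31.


4 a^3 + 27 b^2 = 4*27^3 + 27*1^2 = 78732 + 27 = 78759
Delta = -16 * (78759) = -1260144
Delta mod 31 = 6

Delta = 6 (mod 31)


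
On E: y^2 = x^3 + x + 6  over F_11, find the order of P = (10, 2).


Compute successive multiples of P until we hit O:
  1P = (10, 2)
  2P = (3, 5)
  3P = (2, 4)
  4P = (8, 3)
  5P = (7, 2)
  6P = (5, 9)
  7P = (5, 2)
  8P = (7, 9)
  ... (continuing to 13P)
  13P = O

ord(P) = 13


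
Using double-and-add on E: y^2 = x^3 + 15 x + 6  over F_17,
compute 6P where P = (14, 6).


k = 6 = 110_2 (binary, LSB first: 011)
Double-and-add from P = (14, 6):
  bit 0 = 0: acc unchanged = O
  bit 1 = 1: acc = O + (14, 11) = (14, 11)
  bit 2 = 1: acc = (14, 11) + (14, 6) = O

6P = O


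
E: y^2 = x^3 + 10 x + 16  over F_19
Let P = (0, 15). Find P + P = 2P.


Doubling: s = (3 x1^2 + a) / (2 y1)
s = (3*0^2 + 10) / (2*15) mod 19 = 13
x3 = s^2 - 2 x1 mod 19 = 13^2 - 2*0 = 17
y3 = s (x1 - x3) - y1 mod 19 = 13 * (0 - 17) - 15 = 11

2P = (17, 11)


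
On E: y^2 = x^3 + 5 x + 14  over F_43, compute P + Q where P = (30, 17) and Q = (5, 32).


P != Q, so use the chord formula.
s = (y2 - y1) / (x2 - x1) = (15) / (18) mod 43 = 8
x3 = s^2 - x1 - x2 mod 43 = 8^2 - 30 - 5 = 29
y3 = s (x1 - x3) - y1 mod 43 = 8 * (30 - 29) - 17 = 34

P + Q = (29, 34)


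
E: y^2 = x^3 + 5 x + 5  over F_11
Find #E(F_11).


For each x in F_11, count y with y^2 = x^3 + 5 x + 5 mod 11:
  x = 0: RHS = 5, y in [4, 7]  -> 2 point(s)
  x = 1: RHS = 0, y in [0]  -> 1 point(s)
  x = 2: RHS = 1, y in [1, 10]  -> 2 point(s)
  x = 3: RHS = 3, y in [5, 6]  -> 2 point(s)
  x = 4: RHS = 1, y in [1, 10]  -> 2 point(s)
  x = 5: RHS = 1, y in [1, 10]  -> 2 point(s)
  x = 6: RHS = 9, y in [3, 8]  -> 2 point(s)
  x = 7: RHS = 9, y in [3, 8]  -> 2 point(s)
  x = 9: RHS = 9, y in [3, 8]  -> 2 point(s)
Affine points: 17. Add the point at infinity: total = 18.

#E(F_11) = 18


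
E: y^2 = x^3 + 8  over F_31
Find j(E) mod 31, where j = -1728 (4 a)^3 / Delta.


Delta = -16(4 a^3 + 27 b^2) mod 31 = 4
-1728 * (4 a)^3 = -1728 * (4*0)^3 mod 31 = 0
j = 0 * 4^(-1) mod 31 = 0

j = 0 (mod 31)


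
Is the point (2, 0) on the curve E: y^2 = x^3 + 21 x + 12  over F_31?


Check whether y^2 = x^3 + 21 x + 12 (mod 31) for (x, y) = (2, 0).
LHS: y^2 = 0^2 mod 31 = 0
RHS: x^3 + 21 x + 12 = 2^3 + 21*2 + 12 mod 31 = 0
LHS = RHS

Yes, on the curve


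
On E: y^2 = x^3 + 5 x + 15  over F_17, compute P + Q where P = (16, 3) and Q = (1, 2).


P != Q, so use the chord formula.
s = (y2 - y1) / (x2 - x1) = (16) / (2) mod 17 = 8
x3 = s^2 - x1 - x2 mod 17 = 8^2 - 16 - 1 = 13
y3 = s (x1 - x3) - y1 mod 17 = 8 * (16 - 13) - 3 = 4

P + Q = (13, 4)


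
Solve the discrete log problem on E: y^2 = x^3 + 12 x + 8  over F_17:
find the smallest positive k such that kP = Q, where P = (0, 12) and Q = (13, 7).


Enumerate multiples of P until we hit Q = (13, 7):
  1P = (0, 12)
  2P = (13, 7)
Match found at i = 2.

k = 2


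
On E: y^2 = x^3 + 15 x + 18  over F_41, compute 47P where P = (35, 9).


k = 47 = 101111_2 (binary, LSB first: 111101)
Double-and-add from P = (35, 9):
  bit 0 = 1: acc = O + (35, 9) = (35, 9)
  bit 1 = 1: acc = (35, 9) + (12, 32) = (36, 33)
  bit 2 = 1: acc = (36, 33) + (13, 27) = (24, 4)
  bit 3 = 1: acc = (24, 4) + (31, 4) = (27, 37)
  bit 4 = 0: acc unchanged = (27, 37)
  bit 5 = 1: acc = (27, 37) + (29, 18) = (24, 37)

47P = (24, 37)


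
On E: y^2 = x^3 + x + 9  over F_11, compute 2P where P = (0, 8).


Doubling: s = (3 x1^2 + a) / (2 y1)
s = (3*0^2 + 1) / (2*8) mod 11 = 9
x3 = s^2 - 2 x1 mod 11 = 9^2 - 2*0 = 4
y3 = s (x1 - x3) - y1 mod 11 = 9 * (0 - 4) - 8 = 0

2P = (4, 0)


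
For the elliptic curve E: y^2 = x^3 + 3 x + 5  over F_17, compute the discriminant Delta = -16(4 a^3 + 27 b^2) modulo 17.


4 a^3 + 27 b^2 = 4*3^3 + 27*5^2 = 108 + 675 = 783
Delta = -16 * (783) = -12528
Delta mod 17 = 1

Delta = 1 (mod 17)


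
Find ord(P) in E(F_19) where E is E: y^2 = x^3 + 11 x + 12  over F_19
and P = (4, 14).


Compute successive multiples of P until we hit O:
  1P = (4, 14)
  2P = (8, 2)
  3P = (16, 3)
  4P = (10, 1)
  5P = (6, 3)
  6P = (6, 16)
  7P = (10, 18)
  8P = (16, 16)
  ... (continuing to 11P)
  11P = O

ord(P) = 11


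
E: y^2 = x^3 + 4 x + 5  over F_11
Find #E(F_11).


For each x in F_11, count y with y^2 = x^3 + 4 x + 5 mod 11:
  x = 0: RHS = 5, y in [4, 7]  -> 2 point(s)
  x = 3: RHS = 0, y in [0]  -> 1 point(s)
  x = 6: RHS = 3, y in [5, 6]  -> 2 point(s)
  x = 9: RHS = 0, y in [0]  -> 1 point(s)
  x = 10: RHS = 0, y in [0]  -> 1 point(s)
Affine points: 7. Add the point at infinity: total = 8.

#E(F_11) = 8


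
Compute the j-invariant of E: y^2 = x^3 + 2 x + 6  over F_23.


Delta = -16(4 a^3 + 27 b^2) mod 23 = 13
-1728 * (4 a)^3 = -1728 * (4*2)^3 mod 23 = 5
j = 5 * 13^(-1) mod 23 = 11

j = 11 (mod 23)


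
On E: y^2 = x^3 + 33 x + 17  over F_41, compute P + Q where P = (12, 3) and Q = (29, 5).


P != Q, so use the chord formula.
s = (y2 - y1) / (x2 - x1) = (2) / (17) mod 41 = 17
x3 = s^2 - x1 - x2 mod 41 = 17^2 - 12 - 29 = 2
y3 = s (x1 - x3) - y1 mod 41 = 17 * (12 - 2) - 3 = 3

P + Q = (2, 3)


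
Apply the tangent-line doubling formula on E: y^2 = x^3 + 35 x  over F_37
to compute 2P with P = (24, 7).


Doubling: s = (3 x1^2 + a) / (2 y1)
s = (3*24^2 + 35) / (2*7) mod 37 = 7
x3 = s^2 - 2 x1 mod 37 = 7^2 - 2*24 = 1
y3 = s (x1 - x3) - y1 mod 37 = 7 * (24 - 1) - 7 = 6

2P = (1, 6)


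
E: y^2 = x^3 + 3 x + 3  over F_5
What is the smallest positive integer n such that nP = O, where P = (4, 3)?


Compute successive multiples of P until we hit O:
  1P = (4, 3)
  2P = (3, 3)
  3P = (3, 2)
  4P = (4, 2)
  5P = O

ord(P) = 5


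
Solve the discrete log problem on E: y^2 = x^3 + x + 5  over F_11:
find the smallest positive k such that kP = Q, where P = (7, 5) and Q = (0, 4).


Enumerate multiples of P until we hit Q = (0, 4):
  1P = (7, 5)
  2P = (0, 4)
Match found at i = 2.

k = 2


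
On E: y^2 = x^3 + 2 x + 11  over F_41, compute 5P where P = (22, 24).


k = 5 = 101_2 (binary, LSB first: 101)
Double-and-add from P = (22, 24):
  bit 0 = 1: acc = O + (22, 24) = (22, 24)
  bit 1 = 0: acc unchanged = (22, 24)
  bit 2 = 1: acc = (22, 24) + (28, 24) = (32, 17)

5P = (32, 17)


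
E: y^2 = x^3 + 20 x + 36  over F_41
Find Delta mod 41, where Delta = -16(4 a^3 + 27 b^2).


4 a^3 + 27 b^2 = 4*20^3 + 27*36^2 = 32000 + 34992 = 66992
Delta = -16 * (66992) = -1071872
Delta mod 41 = 32

Delta = 32 (mod 41)


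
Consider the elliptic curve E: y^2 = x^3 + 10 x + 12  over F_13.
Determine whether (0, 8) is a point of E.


Check whether y^2 = x^3 + 10 x + 12 (mod 13) for (x, y) = (0, 8).
LHS: y^2 = 8^2 mod 13 = 12
RHS: x^3 + 10 x + 12 = 0^3 + 10*0 + 12 mod 13 = 12
LHS = RHS

Yes, on the curve


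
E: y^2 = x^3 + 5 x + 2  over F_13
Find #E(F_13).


For each x in F_13, count y with y^2 = x^3 + 5 x + 2 mod 13:
  x = 5: RHS = 9, y in [3, 10]  -> 2 point(s)
  x = 6: RHS = 1, y in [1, 12]  -> 2 point(s)
  x = 7: RHS = 3, y in [4, 9]  -> 2 point(s)
  x = 9: RHS = 9, y in [3, 10]  -> 2 point(s)
  x = 10: RHS = 12, y in [5, 8]  -> 2 point(s)
  x = 11: RHS = 10, y in [6, 7]  -> 2 point(s)
  x = 12: RHS = 9, y in [3, 10]  -> 2 point(s)
Affine points: 14. Add the point at infinity: total = 15.

#E(F_13) = 15


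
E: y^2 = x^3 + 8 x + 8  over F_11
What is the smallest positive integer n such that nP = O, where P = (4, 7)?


Compute successive multiples of P until we hit O:
  1P = (4, 7)
  2P = (8, 10)
  3P = (3, 2)
  4P = (7, 0)
  5P = (3, 9)
  6P = (8, 1)
  7P = (4, 4)
  8P = O

ord(P) = 8


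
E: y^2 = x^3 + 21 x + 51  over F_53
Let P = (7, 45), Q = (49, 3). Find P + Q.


P != Q, so use the chord formula.
s = (y2 - y1) / (x2 - x1) = (11) / (42) mod 53 = 52
x3 = s^2 - x1 - x2 mod 53 = 52^2 - 7 - 49 = 51
y3 = s (x1 - x3) - y1 mod 53 = 52 * (7 - 51) - 45 = 52

P + Q = (51, 52)


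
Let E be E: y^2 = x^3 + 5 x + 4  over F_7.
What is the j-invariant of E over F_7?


Delta = -16(4 a^3 + 27 b^2) mod 7 = 5
-1728 * (4 a)^3 = -1728 * (4*5)^3 mod 7 = 6
j = 6 * 5^(-1) mod 7 = 4

j = 4 (mod 7)


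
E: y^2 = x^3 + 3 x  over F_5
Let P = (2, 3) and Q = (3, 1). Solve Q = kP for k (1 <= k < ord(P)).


Enumerate multiples of P until we hit Q = (3, 1):
  1P = (2, 3)
  2P = (1, 2)
  3P = (3, 1)
Match found at i = 3.

k = 3


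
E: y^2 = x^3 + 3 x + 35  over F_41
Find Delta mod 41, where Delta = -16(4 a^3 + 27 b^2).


4 a^3 + 27 b^2 = 4*3^3 + 27*35^2 = 108 + 33075 = 33183
Delta = -16 * (33183) = -530928
Delta mod 41 = 22

Delta = 22 (mod 41)


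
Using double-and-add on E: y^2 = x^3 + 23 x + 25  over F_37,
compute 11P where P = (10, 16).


k = 11 = 1011_2 (binary, LSB first: 1101)
Double-and-add from P = (10, 16):
  bit 0 = 1: acc = O + (10, 16) = (10, 16)
  bit 1 = 1: acc = (10, 16) + (21, 36) = (9, 6)
  bit 2 = 0: acc unchanged = (9, 6)
  bit 3 = 1: acc = (9, 6) + (34, 15) = (20, 30)

11P = (20, 30)


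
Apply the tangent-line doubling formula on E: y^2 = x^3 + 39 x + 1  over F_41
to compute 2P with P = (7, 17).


Doubling: s = (3 x1^2 + a) / (2 y1)
s = (3*7^2 + 39) / (2*17) mod 41 = 32
x3 = s^2 - 2 x1 mod 41 = 32^2 - 2*7 = 26
y3 = s (x1 - x3) - y1 mod 41 = 32 * (7 - 26) - 17 = 31

2P = (26, 31)


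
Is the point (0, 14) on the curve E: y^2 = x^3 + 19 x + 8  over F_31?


Check whether y^2 = x^3 + 19 x + 8 (mod 31) for (x, y) = (0, 14).
LHS: y^2 = 14^2 mod 31 = 10
RHS: x^3 + 19 x + 8 = 0^3 + 19*0 + 8 mod 31 = 8
LHS != RHS

No, not on the curve


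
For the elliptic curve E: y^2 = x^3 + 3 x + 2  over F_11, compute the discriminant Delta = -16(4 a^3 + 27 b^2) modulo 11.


4 a^3 + 27 b^2 = 4*3^3 + 27*2^2 = 108 + 108 = 216
Delta = -16 * (216) = -3456
Delta mod 11 = 9

Delta = 9 (mod 11)


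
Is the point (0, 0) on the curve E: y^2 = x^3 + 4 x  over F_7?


Check whether y^2 = x^3 + 4 x + 0 (mod 7) for (x, y) = (0, 0).
LHS: y^2 = 0^2 mod 7 = 0
RHS: x^3 + 4 x + 0 = 0^3 + 4*0 + 0 mod 7 = 0
LHS = RHS

Yes, on the curve


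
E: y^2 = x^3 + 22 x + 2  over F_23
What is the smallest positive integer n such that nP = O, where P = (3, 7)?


Compute successive multiples of P until we hit O:
  1P = (3, 7)
  2P = (12, 19)
  3P = (20, 1)
  4P = (1, 18)
  5P = (9, 3)
  6P = (14, 8)
  7P = (10, 7)
  8P = (10, 16)
  ... (continuing to 15P)
  15P = O

ord(P) = 15
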